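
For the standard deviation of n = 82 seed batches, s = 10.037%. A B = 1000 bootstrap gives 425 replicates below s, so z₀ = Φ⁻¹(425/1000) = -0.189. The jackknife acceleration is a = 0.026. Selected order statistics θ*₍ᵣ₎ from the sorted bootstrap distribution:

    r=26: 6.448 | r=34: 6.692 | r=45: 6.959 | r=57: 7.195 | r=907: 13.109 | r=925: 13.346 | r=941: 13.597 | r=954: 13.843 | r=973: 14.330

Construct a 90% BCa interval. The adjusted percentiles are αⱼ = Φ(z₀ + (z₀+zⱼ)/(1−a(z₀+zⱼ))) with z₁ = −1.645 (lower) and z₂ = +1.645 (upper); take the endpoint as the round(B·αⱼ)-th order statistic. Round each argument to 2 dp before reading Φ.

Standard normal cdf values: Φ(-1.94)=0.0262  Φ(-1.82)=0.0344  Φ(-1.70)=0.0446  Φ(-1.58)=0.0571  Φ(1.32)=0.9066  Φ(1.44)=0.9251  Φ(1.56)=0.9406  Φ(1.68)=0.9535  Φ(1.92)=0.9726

Lower: z₀ + z₁ = -0.189 + (-1.645) = -1.834; 1 − a(z₀+z₁) = 1 − (0.026)(-1.834) = 1.0477; argument = -0.189 + (-1.834)/1.0477 = -1.9395 → -1.94.
α₁ = Φ(-1.94) = 0.0262; rank = round(1000 × 0.0262) = 26; θ*₍26₎ = 6.448.
Upper: z₀ + z₂ = 1.456; 1 − a(z₀+z₂) = 0.9621; argument = 1.3243 → 1.32; α₂ = 0.9066; rank = 907; θ*₍907₎ = 13.109.

(6.448, 13.109)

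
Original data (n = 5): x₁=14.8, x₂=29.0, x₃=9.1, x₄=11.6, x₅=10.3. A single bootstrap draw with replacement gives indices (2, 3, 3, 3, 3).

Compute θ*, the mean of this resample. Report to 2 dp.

Resample values: 29.0, 9.1, 9.1, 9.1, 9.1.
Mean = (29.0 + 9.1 + 9.1 + 9.1 + 9.1) / 5 = 65.40 / 5 = 13.08

θ* = 13.08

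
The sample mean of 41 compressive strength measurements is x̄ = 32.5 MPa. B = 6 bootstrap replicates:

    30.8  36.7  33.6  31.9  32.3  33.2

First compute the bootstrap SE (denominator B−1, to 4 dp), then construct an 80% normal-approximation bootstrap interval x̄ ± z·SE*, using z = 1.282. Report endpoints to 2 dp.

Mean of replicates = 33.0833; sum of squared deviations = 20.5883; SE* = √(20.5883/5) = 2.0292
Margin = 1.282 × 2.0292 = 2.601
Interval: 32.5 ± 2.601

(29.90, 35.10)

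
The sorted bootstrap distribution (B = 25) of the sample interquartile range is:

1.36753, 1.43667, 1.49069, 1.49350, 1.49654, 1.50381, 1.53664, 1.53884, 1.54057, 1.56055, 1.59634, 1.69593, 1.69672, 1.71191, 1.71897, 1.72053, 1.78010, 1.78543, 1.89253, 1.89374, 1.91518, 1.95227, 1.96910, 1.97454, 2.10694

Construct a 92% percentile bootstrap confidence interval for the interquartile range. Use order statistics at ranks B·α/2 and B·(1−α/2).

(1.36753, 1.97454)

α = 0.08; lower rank = 25 × 0.040 = 1; upper rank = 25 × 0.960 = 24.
The 1st smallest replicate is 1.36753; the 24th is 1.97454.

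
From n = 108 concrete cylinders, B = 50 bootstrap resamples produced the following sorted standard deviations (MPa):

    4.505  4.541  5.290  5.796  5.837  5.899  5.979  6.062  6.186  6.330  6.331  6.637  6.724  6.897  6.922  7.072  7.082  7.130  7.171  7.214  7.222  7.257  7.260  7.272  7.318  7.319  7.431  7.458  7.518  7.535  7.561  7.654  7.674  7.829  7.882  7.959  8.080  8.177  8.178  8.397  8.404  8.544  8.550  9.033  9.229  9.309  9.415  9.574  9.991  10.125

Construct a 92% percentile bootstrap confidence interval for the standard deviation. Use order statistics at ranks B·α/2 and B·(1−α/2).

(4.541, 9.574)

α = 0.08; lower rank = 50 × 0.040 = 2; upper rank = 50 × 0.960 = 48.
The 2nd smallest replicate is 4.541; the 48th is 9.574.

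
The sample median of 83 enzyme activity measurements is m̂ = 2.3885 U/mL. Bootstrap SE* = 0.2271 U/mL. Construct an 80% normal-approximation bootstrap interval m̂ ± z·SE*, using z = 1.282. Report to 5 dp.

(2.09736, 2.67964)

Margin = 1.282 × 0.2271 = 0.291142
Interval: 2.3885 ± 0.291142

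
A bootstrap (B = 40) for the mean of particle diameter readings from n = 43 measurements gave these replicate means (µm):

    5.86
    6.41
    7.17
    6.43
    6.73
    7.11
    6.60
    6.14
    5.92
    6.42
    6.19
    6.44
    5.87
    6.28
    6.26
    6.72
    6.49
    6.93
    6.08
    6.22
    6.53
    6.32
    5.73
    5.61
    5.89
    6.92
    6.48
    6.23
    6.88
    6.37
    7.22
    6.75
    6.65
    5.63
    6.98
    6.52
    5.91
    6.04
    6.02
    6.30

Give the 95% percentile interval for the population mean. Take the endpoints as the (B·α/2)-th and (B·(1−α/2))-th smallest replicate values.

(5.61, 7.17)

Sorted replicates: 5.61, 5.63, 5.73, 5.86, 5.87, 5.89, 5.91, 5.92, 6.02, 6.04, 6.08, 6.14, 6.19, 6.22, 6.23, 6.26, 6.28, 6.30, 6.32, 6.37, 6.41, 6.42, 6.43, 6.44, 6.48, 6.49, 6.52, 6.53, 6.60, 6.65, 6.72, 6.73, 6.75, 6.88, 6.92, 6.93, 6.98, 7.11, 7.17, 7.22
α = 0.05; lower rank = 40 × 0.025 = 1; upper rank = 40 × 0.975 = 39.
The 1st smallest replicate is 5.61; the 39th is 7.17.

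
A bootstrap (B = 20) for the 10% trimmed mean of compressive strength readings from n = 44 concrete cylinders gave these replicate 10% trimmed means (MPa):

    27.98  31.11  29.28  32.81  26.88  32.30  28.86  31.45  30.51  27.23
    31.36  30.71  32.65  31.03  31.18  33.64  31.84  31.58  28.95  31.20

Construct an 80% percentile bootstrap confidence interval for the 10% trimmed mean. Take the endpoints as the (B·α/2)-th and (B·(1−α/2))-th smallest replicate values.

(27.23, 32.65)

Sorted replicates: 26.88, 27.23, 27.98, 28.86, 28.95, 29.28, 30.51, 30.71, 31.03, 31.11, 31.18, 31.20, 31.36, 31.45, 31.58, 31.84, 32.30, 32.65, 32.81, 33.64
α = 0.20; lower rank = 20 × 0.100 = 2; upper rank = 20 × 0.900 = 18.
The 2nd smallest replicate is 27.23; the 18th is 32.65.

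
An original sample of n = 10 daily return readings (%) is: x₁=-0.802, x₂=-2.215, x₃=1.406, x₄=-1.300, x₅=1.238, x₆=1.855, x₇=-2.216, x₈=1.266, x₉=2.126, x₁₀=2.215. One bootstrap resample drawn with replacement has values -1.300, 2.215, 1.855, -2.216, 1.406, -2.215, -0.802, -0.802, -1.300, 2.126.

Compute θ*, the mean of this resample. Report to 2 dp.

θ* = -0.10

Mean = ((-1.300) + 2.215 + 1.855 + (-2.216) + 1.406 + (-2.215) + (-0.802) + (-0.802) + (-1.300) + 2.126) / 10 = -1.0330 / 10 = -0.10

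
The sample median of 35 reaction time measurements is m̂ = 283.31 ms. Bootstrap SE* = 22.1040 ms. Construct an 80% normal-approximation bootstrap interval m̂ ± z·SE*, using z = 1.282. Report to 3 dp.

Margin = 1.282 × 22.1040 = 28.3373
Interval: 283.31 ± 28.3373

(254.973, 311.647)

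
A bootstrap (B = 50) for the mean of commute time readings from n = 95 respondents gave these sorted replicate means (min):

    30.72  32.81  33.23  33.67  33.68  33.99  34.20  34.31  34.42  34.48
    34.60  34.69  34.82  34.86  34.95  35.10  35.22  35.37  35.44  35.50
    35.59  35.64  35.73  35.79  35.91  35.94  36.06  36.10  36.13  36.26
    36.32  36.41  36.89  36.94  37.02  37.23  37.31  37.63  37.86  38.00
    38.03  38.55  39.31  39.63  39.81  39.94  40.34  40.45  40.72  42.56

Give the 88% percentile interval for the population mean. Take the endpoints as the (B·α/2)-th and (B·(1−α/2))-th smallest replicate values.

α = 0.12; lower rank = 50 × 0.060 = 3; upper rank = 50 × 0.940 = 47.
The 3rd smallest replicate is 33.23; the 47th is 40.34.

(33.23, 40.34)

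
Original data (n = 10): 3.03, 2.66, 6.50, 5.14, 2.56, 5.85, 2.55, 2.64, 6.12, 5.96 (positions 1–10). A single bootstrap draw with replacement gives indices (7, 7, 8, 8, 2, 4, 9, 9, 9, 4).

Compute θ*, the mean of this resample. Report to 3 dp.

Resample values: 2.55, 2.55, 2.64, 2.64, 2.66, 5.14, 6.12, 6.12, 6.12, 5.14.
Mean = (2.55 + 2.55 + 2.64 + 2.64 + 2.66 + 5.14 + 6.12 + 6.12 + 6.12 + 5.14) / 10 = 41.680 / 10 = 4.168

θ* = 4.168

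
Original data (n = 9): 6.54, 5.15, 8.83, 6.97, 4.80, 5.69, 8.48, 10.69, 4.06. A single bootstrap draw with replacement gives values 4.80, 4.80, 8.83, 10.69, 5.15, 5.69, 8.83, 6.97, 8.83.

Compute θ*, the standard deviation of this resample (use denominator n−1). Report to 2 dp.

Mean = 7.1767; sum of squared deviations = 38.2014
s² = 38.2014 / 8 = 4.7752
s = √4.7752 = 2.19

θ* = 2.19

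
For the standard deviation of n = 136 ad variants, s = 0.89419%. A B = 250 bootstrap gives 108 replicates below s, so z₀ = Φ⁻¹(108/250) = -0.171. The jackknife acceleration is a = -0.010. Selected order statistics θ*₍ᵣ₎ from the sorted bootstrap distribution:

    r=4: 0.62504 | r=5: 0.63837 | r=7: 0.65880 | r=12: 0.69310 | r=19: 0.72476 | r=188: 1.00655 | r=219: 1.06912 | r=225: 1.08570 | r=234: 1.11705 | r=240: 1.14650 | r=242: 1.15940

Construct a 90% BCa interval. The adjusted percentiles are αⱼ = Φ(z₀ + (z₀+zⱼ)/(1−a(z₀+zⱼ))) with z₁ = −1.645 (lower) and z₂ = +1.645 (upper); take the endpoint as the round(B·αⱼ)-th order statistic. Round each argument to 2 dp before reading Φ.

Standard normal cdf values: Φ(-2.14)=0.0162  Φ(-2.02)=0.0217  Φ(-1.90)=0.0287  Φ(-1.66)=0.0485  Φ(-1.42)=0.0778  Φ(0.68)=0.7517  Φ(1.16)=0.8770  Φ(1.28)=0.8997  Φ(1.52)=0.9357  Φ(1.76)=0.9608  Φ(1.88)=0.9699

Lower: z₀ + z₁ = -0.171 + (-1.645) = -1.816; 1 − a(z₀+z₁) = 1 − (-0.010)(-1.816) = 0.9818; argument = -0.171 + (-1.816)/0.9818 = -2.0206 → -2.02.
α₁ = Φ(-2.02) = 0.0217; rank = round(250 × 0.0217) = 5; θ*₍5₎ = 0.63837.
Upper: z₀ + z₂ = 1.474; 1 − a(z₀+z₂) = 1.0147; argument = 1.2816 → 1.28; α₂ = 0.8997; rank = 225; θ*₍225₎ = 1.08570.

(0.63837, 1.08570)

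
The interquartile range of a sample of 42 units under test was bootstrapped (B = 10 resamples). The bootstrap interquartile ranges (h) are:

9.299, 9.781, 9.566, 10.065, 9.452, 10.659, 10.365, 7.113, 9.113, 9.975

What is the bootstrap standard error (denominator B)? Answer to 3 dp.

Bootstrap SE is the standard deviation of the 10 replicate interquartile ranges.
Mean of replicates: (9.299 + 9.781 + 9.566 + 10.065 + 9.452 + 10.659 + 10.365 + 7.113 + 9.113 + 9.975) / 10 = 95.3880 / 10 = 9.5388
Sum of squared deviations: (−0.2398)² + (+0.2422)² + (+0.0272)² + (+0.5262)² + (−0.0868)² + (+1.1202)² + (+0.8262)² + (−2.4258)² + (−0.4258)² + (+0.4362)² = 8.5949
Variance = 8.5949 / 10 = 0.8595
SE* = √0.8595

SE* = 0.927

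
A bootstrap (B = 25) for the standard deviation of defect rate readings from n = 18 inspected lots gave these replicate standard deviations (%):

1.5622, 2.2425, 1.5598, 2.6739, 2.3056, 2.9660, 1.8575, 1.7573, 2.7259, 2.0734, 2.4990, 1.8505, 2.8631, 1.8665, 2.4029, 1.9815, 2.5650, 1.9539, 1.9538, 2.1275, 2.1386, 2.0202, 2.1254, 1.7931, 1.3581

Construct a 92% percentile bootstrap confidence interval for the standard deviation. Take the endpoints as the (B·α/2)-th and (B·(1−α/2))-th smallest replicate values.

(1.3581, 2.8631)

Sorted replicates: 1.3581, 1.5598, 1.5622, 1.7573, 1.7931, 1.8505, 1.8575, 1.8665, 1.9538, 1.9539, 1.9815, 2.0202, 2.0734, 2.1254, 2.1275, 2.1386, 2.2425, 2.3056, 2.4029, 2.4990, 2.5650, 2.6739, 2.7259, 2.8631, 2.9660
α = 0.08; lower rank = 25 × 0.040 = 1; upper rank = 25 × 0.960 = 24.
The 1st smallest replicate is 1.3581; the 24th is 2.8631.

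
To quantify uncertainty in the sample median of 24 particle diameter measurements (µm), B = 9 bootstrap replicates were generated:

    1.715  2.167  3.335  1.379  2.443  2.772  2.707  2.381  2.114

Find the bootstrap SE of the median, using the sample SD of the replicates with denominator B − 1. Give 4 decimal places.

SE* = 0.5829

Bootstrap SE is the standard deviation of the 9 replicate medians.
Mean of replicates: (1.715 + 2.167 + 3.335 + 1.379 + 2.443 + 2.772 + 2.707 + 2.381 + 2.114) / 9 = 21.01300 / 9 = 2.33478
Sum of squared deviations: (−0.61978)² + (−0.16778)² + (+1.00022)² + (−0.95578)² + (+0.10822)² + (+0.43722)² + (+0.37222)² + (+0.04622)² + (−0.22078)² = 2.71853
Variance = 2.71853 / 8 = 0.33982
SE* = √0.33982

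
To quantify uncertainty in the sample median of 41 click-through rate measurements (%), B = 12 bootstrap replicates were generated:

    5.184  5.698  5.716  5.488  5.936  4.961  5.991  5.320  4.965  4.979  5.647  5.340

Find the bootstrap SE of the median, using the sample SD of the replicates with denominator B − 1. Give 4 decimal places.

Bootstrap SE is the standard deviation of the 12 replicate medians.
Mean of replicates: (5.184 + 5.698 + 5.716 + 5.488 + 5.936 + 4.961 + 5.991 + 5.320 + 4.965 + 4.979 + 5.647 + 5.340) / 12 = 65.22500 / 12 = 5.43542
Sum of squared deviations: (−0.25142)² + (+0.26258)² + (+0.28058)² + (+0.05258)² + (+0.50058)² + (−0.47442)² + (+0.55558)² + (−0.11542)² + (−0.47042)² + (−0.45642)² + (+0.21158)² + (−0.09542)² = 1.49478
Variance = 1.49478 / 11 = 0.13589
SE* = √0.13589

SE* = 0.3686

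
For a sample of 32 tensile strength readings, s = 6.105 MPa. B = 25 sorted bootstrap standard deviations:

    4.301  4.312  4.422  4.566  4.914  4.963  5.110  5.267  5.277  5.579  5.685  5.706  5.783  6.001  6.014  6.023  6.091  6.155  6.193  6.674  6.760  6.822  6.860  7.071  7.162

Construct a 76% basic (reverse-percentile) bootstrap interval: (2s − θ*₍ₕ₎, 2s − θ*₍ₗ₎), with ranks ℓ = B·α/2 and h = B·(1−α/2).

Percentile endpoints at ranks 3 and 22: θ*₍3₎ = 4.422, θ*₍22₎ = 6.822.
Basic interval reflects these around s:
  lower = 2 × 6.105 − 6.822 = 5.388
  upper = 2 × 6.105 − 4.422 = 7.788

(5.388, 7.788)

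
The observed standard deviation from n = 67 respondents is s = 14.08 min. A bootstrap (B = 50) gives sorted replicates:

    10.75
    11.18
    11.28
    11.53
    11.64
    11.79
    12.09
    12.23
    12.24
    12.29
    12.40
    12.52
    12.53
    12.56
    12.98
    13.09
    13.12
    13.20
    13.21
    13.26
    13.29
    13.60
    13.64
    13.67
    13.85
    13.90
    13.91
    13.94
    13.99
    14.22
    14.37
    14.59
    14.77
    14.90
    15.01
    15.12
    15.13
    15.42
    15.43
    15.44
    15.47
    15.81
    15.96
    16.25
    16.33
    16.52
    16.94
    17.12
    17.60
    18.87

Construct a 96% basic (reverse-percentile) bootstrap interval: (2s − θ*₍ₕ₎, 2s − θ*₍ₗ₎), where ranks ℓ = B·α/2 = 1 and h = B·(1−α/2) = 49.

(10.56, 17.41)

Percentile endpoints at ranks 1 and 49: θ*₍1₎ = 10.75, θ*₍49₎ = 17.60.
Basic interval reflects these around s:
  lower = 2 × 14.08 − 17.60 = 10.56
  upper = 2 × 14.08 − 10.75 = 17.41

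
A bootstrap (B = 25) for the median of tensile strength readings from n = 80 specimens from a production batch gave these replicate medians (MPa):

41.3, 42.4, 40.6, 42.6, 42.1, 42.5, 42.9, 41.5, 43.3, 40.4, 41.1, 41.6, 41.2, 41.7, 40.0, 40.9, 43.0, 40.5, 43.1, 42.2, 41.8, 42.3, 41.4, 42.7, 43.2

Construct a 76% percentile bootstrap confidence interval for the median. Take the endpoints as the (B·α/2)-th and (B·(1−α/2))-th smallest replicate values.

Sorted replicates: 40.0, 40.4, 40.5, 40.6, 40.9, 41.1, 41.2, 41.3, 41.4, 41.5, 41.6, 41.7, 41.8, 42.1, 42.2, 42.3, 42.4, 42.5, 42.6, 42.7, 42.9, 43.0, 43.1, 43.2, 43.3
α = 0.24; lower rank = 25 × 0.120 = 3; upper rank = 25 × 0.880 = 22.
The 3rd smallest replicate is 40.5; the 22nd is 43.0.

(40.5, 43.0)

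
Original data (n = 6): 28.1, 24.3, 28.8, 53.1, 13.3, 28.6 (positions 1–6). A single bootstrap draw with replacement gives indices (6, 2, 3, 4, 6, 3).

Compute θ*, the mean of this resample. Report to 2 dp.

Resample values: 28.6, 24.3, 28.8, 53.1, 28.6, 28.8.
Mean = (28.6 + 24.3 + 28.8 + 53.1 + 28.6 + 28.8) / 6 = 192.20 / 6 = 32.03

θ* = 32.03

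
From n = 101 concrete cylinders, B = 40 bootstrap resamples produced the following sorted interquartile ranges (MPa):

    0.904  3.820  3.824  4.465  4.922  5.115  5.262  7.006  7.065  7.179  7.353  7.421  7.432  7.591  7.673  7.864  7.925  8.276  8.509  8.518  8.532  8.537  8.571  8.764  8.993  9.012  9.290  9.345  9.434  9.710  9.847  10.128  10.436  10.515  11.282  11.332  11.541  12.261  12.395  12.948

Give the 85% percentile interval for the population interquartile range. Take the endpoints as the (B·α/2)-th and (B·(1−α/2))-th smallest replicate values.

(3.824, 11.541)

α = 0.15; lower rank = 40 × 0.075 = 3; upper rank = 40 × 0.925 = 37.
The 3rd smallest replicate is 3.824; the 37th is 11.541.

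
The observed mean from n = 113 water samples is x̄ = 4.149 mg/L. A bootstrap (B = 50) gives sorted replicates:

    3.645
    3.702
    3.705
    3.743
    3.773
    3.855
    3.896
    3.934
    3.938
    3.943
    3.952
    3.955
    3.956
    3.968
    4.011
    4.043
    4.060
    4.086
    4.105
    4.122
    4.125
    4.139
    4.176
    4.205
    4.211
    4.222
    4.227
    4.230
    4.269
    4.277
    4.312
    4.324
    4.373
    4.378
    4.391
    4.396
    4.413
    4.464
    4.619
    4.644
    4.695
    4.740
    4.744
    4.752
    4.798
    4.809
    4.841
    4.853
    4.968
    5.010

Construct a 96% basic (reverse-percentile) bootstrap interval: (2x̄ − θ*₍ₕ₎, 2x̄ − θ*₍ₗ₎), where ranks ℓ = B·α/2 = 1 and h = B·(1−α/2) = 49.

Percentile endpoints at ranks 1 and 49: θ*₍1₎ = 3.645, θ*₍49₎ = 4.968.
Basic interval reflects these around x̄:
  lower = 2 × 4.149 − 4.968 = 3.330
  upper = 2 × 4.149 − 3.645 = 4.653

(3.330, 4.653)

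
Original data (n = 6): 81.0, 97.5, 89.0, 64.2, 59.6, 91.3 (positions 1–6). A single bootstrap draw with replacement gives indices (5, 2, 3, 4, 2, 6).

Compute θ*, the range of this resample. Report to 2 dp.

Resample values: 59.6, 97.5, 89.0, 64.2, 97.5, 91.3.
Range = 97.5 − 59.6 = 37.90

θ* = 37.90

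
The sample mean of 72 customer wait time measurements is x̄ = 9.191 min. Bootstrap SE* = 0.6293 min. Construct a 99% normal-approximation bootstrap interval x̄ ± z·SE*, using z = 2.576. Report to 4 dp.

Margin = 2.576 × 0.6293 = 1.62108
Interval: 9.191 ± 1.62108

(7.5699, 10.8121)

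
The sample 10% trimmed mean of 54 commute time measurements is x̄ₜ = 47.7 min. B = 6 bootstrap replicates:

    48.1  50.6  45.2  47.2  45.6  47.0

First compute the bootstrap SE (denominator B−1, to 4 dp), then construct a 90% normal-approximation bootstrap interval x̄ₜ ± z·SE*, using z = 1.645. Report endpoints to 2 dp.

(44.50, 50.90)

Mean of replicates = 47.2833; sum of squared deviations = 18.9283; SE* = √(18.9283/5) = 1.9457
Margin = 1.645 × 1.9457 = 3.201
Interval: 47.7 ± 3.201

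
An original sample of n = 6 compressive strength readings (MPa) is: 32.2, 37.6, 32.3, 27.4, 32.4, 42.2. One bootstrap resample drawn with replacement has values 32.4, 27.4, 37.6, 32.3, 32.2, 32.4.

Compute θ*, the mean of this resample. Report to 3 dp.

θ* = 32.383

Mean = (32.4 + 27.4 + 37.6 + 32.3 + 32.2 + 32.4) / 6 = 194.30 / 6 = 32.383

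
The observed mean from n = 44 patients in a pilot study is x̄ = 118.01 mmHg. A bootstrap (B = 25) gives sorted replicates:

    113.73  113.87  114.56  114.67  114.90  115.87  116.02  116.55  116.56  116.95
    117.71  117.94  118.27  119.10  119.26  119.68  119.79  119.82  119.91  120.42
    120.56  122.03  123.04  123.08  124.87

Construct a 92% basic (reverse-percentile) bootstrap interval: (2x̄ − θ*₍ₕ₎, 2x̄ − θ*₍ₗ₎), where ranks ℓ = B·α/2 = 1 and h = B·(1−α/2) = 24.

Percentile endpoints at ranks 1 and 24: θ*₍1₎ = 113.73, θ*₍24₎ = 123.08.
Basic interval reflects these around x̄:
  lower = 2 × 118.01 − 123.08 = 112.94
  upper = 2 × 118.01 − 113.73 = 122.29

(112.94, 122.29)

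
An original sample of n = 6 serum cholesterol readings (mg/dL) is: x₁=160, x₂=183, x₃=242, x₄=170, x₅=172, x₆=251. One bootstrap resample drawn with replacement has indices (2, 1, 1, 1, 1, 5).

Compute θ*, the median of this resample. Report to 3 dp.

θ* = 160.000

Resample values: 183, 160, 160, 160, 160, 172.
Sorted: 160, 160, 160, 160, 172, 183
Median = average of the two middle values = 160.000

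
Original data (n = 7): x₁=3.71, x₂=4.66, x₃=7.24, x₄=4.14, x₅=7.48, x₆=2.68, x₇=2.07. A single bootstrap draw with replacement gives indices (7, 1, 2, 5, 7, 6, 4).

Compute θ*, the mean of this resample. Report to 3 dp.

Resample values: 2.07, 3.71, 4.66, 7.48, 2.07, 2.68, 4.14.
Mean = (2.07 + 3.71 + 4.66 + 7.48 + 2.07 + 2.68 + 4.14) / 7 = 26.810 / 7 = 3.830

θ* = 3.830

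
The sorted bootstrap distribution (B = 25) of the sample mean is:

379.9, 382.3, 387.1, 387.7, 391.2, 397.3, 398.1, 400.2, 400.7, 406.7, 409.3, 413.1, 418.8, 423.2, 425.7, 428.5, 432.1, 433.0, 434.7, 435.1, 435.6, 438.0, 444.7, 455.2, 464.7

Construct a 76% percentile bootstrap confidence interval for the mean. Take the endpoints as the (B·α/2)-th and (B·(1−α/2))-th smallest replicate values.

α = 0.24; lower rank = 25 × 0.120 = 3; upper rank = 25 × 0.880 = 22.
The 3rd smallest replicate is 387.1; the 22nd is 438.0.

(387.1, 438.0)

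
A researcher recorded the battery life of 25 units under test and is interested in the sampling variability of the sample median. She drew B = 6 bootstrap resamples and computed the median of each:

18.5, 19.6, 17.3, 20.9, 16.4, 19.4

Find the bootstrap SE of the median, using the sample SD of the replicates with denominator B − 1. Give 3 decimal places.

SE* = 1.639

Bootstrap SE is the standard deviation of the 6 replicate medians.
Mean of replicates: (18.5 + 19.6 + 17.3 + 20.9 + 16.4 + 19.4) / 6 = 112.1000 / 6 = 18.6833
Sum of squared deviations: (−0.1833)² + (+0.9167)² + (−1.3833)² + (+2.2167)² + (−2.2833)² + (+0.7167)² = 13.4283
Variance = 13.4283 / 5 = 2.6857
SE* = √2.6857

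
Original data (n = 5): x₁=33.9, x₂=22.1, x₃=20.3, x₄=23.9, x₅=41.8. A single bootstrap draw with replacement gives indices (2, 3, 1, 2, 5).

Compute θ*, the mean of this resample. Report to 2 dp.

Resample values: 22.1, 20.3, 33.9, 22.1, 41.8.
Mean = (22.1 + 20.3 + 33.9 + 22.1 + 41.8) / 5 = 140.20 / 5 = 28.04

θ* = 28.04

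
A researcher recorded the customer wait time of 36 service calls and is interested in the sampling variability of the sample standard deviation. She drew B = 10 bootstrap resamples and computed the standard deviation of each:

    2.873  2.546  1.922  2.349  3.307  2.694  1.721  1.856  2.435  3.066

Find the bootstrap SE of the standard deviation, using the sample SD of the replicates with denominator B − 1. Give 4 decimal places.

SE* = 0.5300

Bootstrap SE is the standard deviation of the 10 replicate standard deviations.
Mean of replicates: (2.873 + 2.546 + 1.922 + 2.349 + 3.307 + 2.694 + 1.721 + 1.856 + 2.435 + 3.066) / 10 = 24.76900 / 10 = 2.47690
Sum of squared deviations: (+0.39610)² + (+0.06910)² + (−0.55490)² + (−0.12790)² + (+0.83010)² + (+0.21710)² + (−0.75590)² + (−0.62090)² + (−0.04190)² + (+0.58910)² = 2.52784
Variance = 2.52784 / 9 = 0.28087
SE* = √0.28087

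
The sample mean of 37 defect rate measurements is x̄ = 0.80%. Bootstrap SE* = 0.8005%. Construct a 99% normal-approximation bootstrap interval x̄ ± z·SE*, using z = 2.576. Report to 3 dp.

(-1.262, 2.862)

Margin = 2.576 × 0.8005 = 2.0621
Interval: 0.80 ± 2.0621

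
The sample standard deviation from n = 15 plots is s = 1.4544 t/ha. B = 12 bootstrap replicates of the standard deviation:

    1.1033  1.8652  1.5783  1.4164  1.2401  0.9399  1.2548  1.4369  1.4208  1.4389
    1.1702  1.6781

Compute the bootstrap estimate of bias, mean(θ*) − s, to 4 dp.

bias = −0.0758

mean(θ*) = (1.1033 + 1.8652 + 1.5783 + 1.4164 + 1.2401 + 0.9399 + 1.2548 + 1.4369 + 1.4208 + 1.4389 + 1.1702 + 1.6781) / 12 = 1.37857
bias = 1.37857 − 1.4544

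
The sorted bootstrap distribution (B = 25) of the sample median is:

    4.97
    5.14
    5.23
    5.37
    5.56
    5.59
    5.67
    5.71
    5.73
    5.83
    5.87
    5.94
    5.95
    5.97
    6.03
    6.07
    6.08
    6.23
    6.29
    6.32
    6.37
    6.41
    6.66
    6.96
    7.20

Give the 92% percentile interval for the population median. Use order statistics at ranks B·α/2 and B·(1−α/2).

α = 0.08; lower rank = 25 × 0.040 = 1; upper rank = 25 × 0.960 = 24.
The 1st smallest replicate is 4.97; the 24th is 6.96.

(4.97, 6.96)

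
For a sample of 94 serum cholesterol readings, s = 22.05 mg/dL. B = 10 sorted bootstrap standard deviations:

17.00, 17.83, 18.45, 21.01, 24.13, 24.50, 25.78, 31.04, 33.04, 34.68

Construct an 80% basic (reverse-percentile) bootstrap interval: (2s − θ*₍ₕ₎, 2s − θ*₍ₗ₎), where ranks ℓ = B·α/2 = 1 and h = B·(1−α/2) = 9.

(11.06, 27.10)

Percentile endpoints at ranks 1 and 9: θ*₍1₎ = 17.00, θ*₍9₎ = 33.04.
Basic interval reflects these around s:
  lower = 2 × 22.05 − 33.04 = 11.06
  upper = 2 × 22.05 − 17.00 = 27.10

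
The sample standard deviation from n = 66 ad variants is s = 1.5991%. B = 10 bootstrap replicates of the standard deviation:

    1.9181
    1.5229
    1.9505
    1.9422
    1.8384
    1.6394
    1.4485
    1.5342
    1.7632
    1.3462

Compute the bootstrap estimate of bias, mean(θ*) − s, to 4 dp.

mean(θ*) = (1.9181 + 1.5229 + 1.9505 + 1.9422 + 1.8384 + 1.6394 + 1.4485 + 1.5342 + 1.7632 + 1.3462) / 10 = 1.69036
bias = 1.69036 − 1.5991

bias = +0.0913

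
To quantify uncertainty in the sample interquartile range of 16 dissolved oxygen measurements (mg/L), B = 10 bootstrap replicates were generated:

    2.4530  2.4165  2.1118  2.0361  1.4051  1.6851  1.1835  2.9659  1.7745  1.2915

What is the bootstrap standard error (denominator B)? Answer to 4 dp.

Bootstrap SE is the standard deviation of the 10 replicate interquartile ranges.
Mean of replicates: (2.4530 + 2.4165 + 2.1118 + 2.0361 + 1.4051 + 1.6851 + 1.1835 + 2.9659 + 1.7745 + 1.2915) / 10 = 19.32300 / 10 = 1.93230
Sum of squared deviations: (+0.52070)² + (+0.48420)² + (+0.17950)² + (+0.10380)² + (−0.52720)² + (−0.24720)² + (−0.74880)² + (+1.03360)² + (−0.15780)² + (−0.64080)² = 2.95218
Variance = 2.95218 / 10 = 0.29522
SE* = √0.29522

SE* = 0.5433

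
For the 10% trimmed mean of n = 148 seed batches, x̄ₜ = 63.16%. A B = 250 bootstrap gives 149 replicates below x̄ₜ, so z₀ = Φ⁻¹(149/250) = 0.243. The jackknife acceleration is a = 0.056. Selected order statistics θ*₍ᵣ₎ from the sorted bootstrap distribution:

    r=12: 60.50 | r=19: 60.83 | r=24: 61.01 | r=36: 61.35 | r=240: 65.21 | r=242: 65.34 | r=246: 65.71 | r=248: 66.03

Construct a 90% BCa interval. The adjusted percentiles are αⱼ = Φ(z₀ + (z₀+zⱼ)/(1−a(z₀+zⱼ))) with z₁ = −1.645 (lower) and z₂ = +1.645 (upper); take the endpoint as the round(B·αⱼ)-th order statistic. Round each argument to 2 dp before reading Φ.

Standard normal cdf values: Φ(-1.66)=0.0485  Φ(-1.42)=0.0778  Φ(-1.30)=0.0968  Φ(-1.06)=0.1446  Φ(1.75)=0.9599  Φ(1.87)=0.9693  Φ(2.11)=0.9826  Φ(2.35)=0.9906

(61.35, 66.03)

Lower: z₀ + z₁ = 0.243 + (-1.645) = -1.402; 1 − a(z₀+z₁) = 1 − (0.056)(-1.402) = 1.0785; argument = 0.243 + (-1.402)/1.0785 = -1.0569 → -1.06.
α₁ = Φ(-1.06) = 0.1446; rank = round(250 × 0.1446) = 36; θ*₍36₎ = 61.35.
Upper: z₀ + z₂ = 1.888; 1 − a(z₀+z₂) = 0.8943; argument = 2.3542 → 2.35; α₂ = 0.9906; rank = 248; θ*₍248₎ = 66.03.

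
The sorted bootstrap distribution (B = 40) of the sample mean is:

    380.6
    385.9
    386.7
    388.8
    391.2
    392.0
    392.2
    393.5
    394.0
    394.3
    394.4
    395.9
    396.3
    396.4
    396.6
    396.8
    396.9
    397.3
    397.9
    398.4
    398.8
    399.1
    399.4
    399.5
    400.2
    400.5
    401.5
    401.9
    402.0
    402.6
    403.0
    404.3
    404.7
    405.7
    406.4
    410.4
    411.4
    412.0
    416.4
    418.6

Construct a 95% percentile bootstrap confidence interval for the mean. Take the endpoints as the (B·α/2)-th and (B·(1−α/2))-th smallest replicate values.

α = 0.05; lower rank = 40 × 0.025 = 1; upper rank = 40 × 0.975 = 39.
The 1st smallest replicate is 380.6; the 39th is 416.4.

(380.6, 416.4)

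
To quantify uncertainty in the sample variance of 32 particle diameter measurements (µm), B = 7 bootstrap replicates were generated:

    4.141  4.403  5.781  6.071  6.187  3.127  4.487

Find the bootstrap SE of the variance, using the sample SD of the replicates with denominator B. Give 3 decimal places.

Bootstrap SE is the standard deviation of the 7 replicate variances.
Mean of replicates: (4.141 + 4.403 + 5.781 + 6.071 + 6.187 + 3.127 + 4.487) / 7 = 34.1970 / 7 = 4.8853
Sum of squared deviations: (−0.7443)² + (−0.4823)² + (+0.8957)² + (+1.1857)² + (+1.3017)² + (−1.7583)² + (−0.3983)² = 7.9394
Variance = 7.9394 / 7 = 1.1342
SE* = √1.1342

SE* = 1.065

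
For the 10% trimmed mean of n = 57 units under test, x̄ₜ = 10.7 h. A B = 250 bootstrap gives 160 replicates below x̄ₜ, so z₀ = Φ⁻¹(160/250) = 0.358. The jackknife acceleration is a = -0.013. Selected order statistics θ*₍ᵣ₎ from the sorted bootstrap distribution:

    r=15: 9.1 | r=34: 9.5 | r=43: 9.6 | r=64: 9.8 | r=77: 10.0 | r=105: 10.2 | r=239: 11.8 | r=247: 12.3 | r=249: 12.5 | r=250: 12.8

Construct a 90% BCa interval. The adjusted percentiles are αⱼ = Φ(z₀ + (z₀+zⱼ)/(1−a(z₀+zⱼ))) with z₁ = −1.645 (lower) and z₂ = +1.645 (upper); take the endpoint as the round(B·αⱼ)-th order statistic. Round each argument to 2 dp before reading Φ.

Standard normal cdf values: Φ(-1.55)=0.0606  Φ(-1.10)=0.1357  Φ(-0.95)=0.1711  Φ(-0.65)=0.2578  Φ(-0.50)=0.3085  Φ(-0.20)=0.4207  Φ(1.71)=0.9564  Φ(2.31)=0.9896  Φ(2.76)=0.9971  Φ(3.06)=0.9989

Lower: z₀ + z₁ = 0.358 + (-1.645) = -1.287; 1 − a(z₀+z₁) = 1 − (-0.013)(-1.287) = 0.9833; argument = 0.358 + (-1.287)/0.9833 = -0.9509 → -0.95.
α₁ = Φ(-0.95) = 0.1711; rank = round(250 × 0.1711) = 43; θ*₍43₎ = 9.6.
Upper: z₀ + z₂ = 2.003; 1 − a(z₀+z₂) = 1.0260; argument = 2.3102 → 2.31; α₂ = 0.9896; rank = 247; θ*₍247₎ = 12.3.

(9.6, 12.3)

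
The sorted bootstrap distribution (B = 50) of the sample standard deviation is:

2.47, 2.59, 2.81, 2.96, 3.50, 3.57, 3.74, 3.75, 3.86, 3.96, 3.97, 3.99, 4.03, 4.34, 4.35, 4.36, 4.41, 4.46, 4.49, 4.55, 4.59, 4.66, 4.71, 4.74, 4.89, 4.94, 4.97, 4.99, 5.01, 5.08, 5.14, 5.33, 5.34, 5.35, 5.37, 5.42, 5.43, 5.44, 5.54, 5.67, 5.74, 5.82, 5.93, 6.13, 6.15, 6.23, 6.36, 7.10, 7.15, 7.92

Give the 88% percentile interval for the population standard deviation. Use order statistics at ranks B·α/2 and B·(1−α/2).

(2.81, 6.36)

α = 0.12; lower rank = 50 × 0.060 = 3; upper rank = 50 × 0.940 = 47.
The 3rd smallest replicate is 2.81; the 47th is 6.36.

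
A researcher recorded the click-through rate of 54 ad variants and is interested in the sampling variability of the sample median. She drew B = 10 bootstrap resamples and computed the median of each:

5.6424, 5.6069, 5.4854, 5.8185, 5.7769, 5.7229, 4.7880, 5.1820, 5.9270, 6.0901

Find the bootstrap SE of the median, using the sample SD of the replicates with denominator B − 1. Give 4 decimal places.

SE* = 0.3786

Bootstrap SE is the standard deviation of the 10 replicate medians.
Mean of replicates: (5.6424 + 5.6069 + 5.4854 + 5.8185 + 5.7769 + 5.7229 + 4.7880 + 5.1820 + 5.9270 + 6.0901) / 10 = 56.04010 / 10 = 5.60401
Sum of squared deviations: (+0.03839)² + (+0.00289)² + (−0.11861)² + (+0.21449)² + (+0.17289)² + (+0.11889)² + (−0.81601)² + (−0.42201)² + (+0.32299)² + (+0.48609)² = 1.29015
Variance = 1.29015 / 9 = 0.14335
SE* = √0.14335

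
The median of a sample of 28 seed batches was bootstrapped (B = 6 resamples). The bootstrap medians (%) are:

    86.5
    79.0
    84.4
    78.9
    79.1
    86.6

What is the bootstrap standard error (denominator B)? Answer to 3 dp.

SE* = 3.492

Bootstrap SE is the standard deviation of the 6 replicate medians.
Mean of replicates: (86.5 + 79.0 + 84.4 + 78.9 + 79.1 + 86.6) / 6 = 494.5000 / 6 = 82.4167
Sum of squared deviations: (+4.0833)² + (−3.4167)² + (+1.9833)² + (−3.5167)² + (−3.3167)² + (+4.1833)² = 73.1483
Variance = 73.1483 / 6 = 12.1914
SE* = √12.1914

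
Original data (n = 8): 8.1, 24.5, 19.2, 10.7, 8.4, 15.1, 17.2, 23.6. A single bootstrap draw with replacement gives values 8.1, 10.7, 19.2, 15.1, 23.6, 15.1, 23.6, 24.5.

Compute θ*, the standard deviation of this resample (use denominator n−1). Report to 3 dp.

θ* = 6.238

Mean = 17.4875; sum of squared deviations = 272.4288
s² = 272.4288 / 7 = 38.9184
s = √38.9184 = 6.238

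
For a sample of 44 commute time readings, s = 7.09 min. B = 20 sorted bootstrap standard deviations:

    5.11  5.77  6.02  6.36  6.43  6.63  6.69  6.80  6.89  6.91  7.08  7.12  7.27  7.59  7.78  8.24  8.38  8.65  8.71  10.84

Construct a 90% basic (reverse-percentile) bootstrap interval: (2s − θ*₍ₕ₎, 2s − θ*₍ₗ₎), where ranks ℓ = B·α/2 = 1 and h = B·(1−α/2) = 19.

(5.47, 9.07)

Percentile endpoints at ranks 1 and 19: θ*₍1₎ = 5.11, θ*₍19₎ = 8.71.
Basic interval reflects these around s:
  lower = 2 × 7.09 − 8.71 = 5.47
  upper = 2 × 7.09 − 5.11 = 9.07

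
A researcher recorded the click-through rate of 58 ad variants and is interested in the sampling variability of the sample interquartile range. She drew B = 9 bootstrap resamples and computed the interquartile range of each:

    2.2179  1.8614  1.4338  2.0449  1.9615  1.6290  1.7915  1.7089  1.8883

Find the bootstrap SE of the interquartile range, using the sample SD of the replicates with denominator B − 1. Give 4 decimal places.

Bootstrap SE is the standard deviation of the 9 replicate interquartile ranges.
Mean of replicates: (2.2179 + 1.8614 + 1.4338 + 2.0449 + 1.9615 + 1.6290 + 1.7915 + 1.7089 + 1.8883) / 9 = 16.53720 / 9 = 1.83747
Sum of squared deviations: (+0.38043)² + (+0.02393)² + (−0.40367)² + (+0.20743)² + (+0.12403)² + (−0.20847)² + (−0.04597)² + (−0.12857)² + (+0.05083)² = 0.43135
Variance = 0.43135 / 8 = 0.05392
SE* = √0.05392

SE* = 0.2322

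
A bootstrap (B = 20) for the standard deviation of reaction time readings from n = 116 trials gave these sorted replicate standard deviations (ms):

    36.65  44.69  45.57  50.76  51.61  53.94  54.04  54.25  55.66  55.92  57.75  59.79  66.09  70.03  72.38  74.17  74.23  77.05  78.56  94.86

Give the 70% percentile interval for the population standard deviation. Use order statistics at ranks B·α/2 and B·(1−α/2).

(45.57, 74.23)

α = 0.30; lower rank = 20 × 0.150 = 3; upper rank = 20 × 0.850 = 17.
The 3rd smallest replicate is 45.57; the 17th is 74.23.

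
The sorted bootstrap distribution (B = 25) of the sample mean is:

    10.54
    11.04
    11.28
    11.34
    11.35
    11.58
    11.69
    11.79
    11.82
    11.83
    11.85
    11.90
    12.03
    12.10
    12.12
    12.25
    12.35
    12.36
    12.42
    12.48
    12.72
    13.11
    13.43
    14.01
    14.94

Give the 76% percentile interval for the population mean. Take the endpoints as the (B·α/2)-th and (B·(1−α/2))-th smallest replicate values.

(11.28, 13.11)

α = 0.24; lower rank = 25 × 0.120 = 3; upper rank = 25 × 0.880 = 22.
The 3rd smallest replicate is 11.28; the 22nd is 13.11.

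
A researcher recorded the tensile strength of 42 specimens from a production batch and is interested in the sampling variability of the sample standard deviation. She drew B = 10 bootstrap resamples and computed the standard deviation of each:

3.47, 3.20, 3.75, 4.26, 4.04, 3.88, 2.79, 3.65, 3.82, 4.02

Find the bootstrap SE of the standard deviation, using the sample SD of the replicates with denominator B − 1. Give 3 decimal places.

Bootstrap SE is the standard deviation of the 10 replicate standard deviations.
Mean of replicates: (3.47 + 3.20 + 3.75 + 4.26 + 4.04 + 3.88 + 2.79 + 3.65 + 3.82 + 4.02) / 10 = 36.8800 / 10 = 3.6880
Sum of squared deviations: (−0.2180)² + (−0.4880)² + (+0.0620)² + (+0.5720)² + (+0.3520)² + (+0.1920)² + (−0.8980)² + (−0.0380)² + (+0.1320)² + (+0.3320)² = 1.7130
Variance = 1.7130 / 9 = 0.1903
SE* = √0.1903

SE* = 0.436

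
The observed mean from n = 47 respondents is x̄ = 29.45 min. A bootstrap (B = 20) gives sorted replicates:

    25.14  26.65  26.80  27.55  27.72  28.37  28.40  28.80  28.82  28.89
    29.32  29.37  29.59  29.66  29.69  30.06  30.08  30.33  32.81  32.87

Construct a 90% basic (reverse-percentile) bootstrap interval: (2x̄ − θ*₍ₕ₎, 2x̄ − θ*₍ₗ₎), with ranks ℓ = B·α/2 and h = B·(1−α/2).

(26.09, 33.76)

Percentile endpoints at ranks 1 and 19: θ*₍1₎ = 25.14, θ*₍19₎ = 32.81.
Basic interval reflects these around x̄:
  lower = 2 × 29.45 − 32.81 = 26.09
  upper = 2 × 29.45 − 25.14 = 33.76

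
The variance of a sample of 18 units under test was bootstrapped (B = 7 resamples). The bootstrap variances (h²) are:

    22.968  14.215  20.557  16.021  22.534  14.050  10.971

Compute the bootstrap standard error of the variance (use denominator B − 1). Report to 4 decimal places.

SE* = 4.6885

Bootstrap SE is the standard deviation of the 7 replicate variances.
Mean of replicates: (22.968 + 14.215 + 20.557 + 16.021 + 22.534 + 14.050 + 10.971) / 7 = 121.31600 / 7 = 17.33086
Sum of squared deviations: (+5.63714)² + (−3.11586)² + (+3.22614)² + (−1.30986)² + (+5.20314)² + (−3.28086)² + (−6.35986)² = 131.89417
Variance = 131.89417 / 6 = 21.98236
SE* = √21.98236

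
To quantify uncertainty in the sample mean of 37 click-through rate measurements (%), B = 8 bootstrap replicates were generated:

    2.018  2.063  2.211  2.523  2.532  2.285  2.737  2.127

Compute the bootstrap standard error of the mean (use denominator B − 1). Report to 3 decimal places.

SE* = 0.258

Bootstrap SE is the standard deviation of the 8 replicate means.
Mean of replicates: (2.018 + 2.063 + 2.211 + 2.523 + 2.532 + 2.285 + 2.737 + 2.127) / 8 = 18.4960 / 8 = 2.3120
Sum of squared deviations: (−0.2940)² + (−0.2490)² + (−0.1010)² + (+0.2110)² + (+0.2200)² + (−0.0270)² + (+0.4250)² + (−0.1850)² = 0.4671
Variance = 0.4671 / 7 = 0.0667
SE* = √0.0667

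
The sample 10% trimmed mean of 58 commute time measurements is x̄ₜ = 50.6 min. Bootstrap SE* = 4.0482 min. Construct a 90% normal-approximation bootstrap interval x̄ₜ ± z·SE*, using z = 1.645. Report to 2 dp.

(43.94, 57.26)

Margin = 1.645 × 4.0482 = 6.659
Interval: 50.6 ± 6.659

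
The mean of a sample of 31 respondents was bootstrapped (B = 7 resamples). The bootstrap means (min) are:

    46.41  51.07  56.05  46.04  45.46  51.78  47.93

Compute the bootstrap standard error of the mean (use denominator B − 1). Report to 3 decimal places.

Bootstrap SE is the standard deviation of the 7 replicate means.
Mean of replicates: (46.41 + 51.07 + 56.05 + 46.04 + 45.46 + 51.78 + 47.93) / 7 = 344.7400 / 7 = 49.2486
Sum of squared deviations: (−2.8386)² + (+1.8214)² + (+6.8014)² + (−3.2086)² + (−3.7886)² + (+2.5314)² + (−1.3186)² = 90.4295
Variance = 90.4295 / 6 = 15.0716
SE* = √15.0716

SE* = 3.882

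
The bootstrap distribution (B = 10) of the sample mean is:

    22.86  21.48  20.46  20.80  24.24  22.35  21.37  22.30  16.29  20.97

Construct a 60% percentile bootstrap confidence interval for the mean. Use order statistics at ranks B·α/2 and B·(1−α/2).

(20.46, 22.35)

Sorted replicates: 16.29, 20.46, 20.80, 20.97, 21.37, 21.48, 22.30, 22.35, 22.86, 24.24
α = 0.40; lower rank = 10 × 0.200 = 2; upper rank = 10 × 0.800 = 8.
The 2nd smallest replicate is 20.46; the 8th is 22.35.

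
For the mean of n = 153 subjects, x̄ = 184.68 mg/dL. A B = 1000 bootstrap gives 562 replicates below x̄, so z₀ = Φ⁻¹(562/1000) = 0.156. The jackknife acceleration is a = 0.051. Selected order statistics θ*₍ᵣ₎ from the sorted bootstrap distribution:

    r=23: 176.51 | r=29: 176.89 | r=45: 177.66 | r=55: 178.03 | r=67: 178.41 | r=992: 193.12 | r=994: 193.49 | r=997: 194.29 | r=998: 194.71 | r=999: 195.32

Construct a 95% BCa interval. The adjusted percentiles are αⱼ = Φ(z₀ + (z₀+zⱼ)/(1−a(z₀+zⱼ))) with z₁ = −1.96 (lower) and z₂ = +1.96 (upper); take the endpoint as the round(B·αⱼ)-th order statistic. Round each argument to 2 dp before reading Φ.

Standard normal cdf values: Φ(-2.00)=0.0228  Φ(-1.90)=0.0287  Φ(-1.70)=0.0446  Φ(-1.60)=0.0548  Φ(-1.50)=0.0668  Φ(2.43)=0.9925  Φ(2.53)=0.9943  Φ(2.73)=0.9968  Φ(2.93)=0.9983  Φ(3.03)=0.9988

Lower: z₀ + z₁ = 0.156 + (-1.960) = -1.804; 1 − a(z₀+z₁) = 1 − (0.051)(-1.804) = 1.0920; argument = 0.156 + (-1.804)/1.0920 = -1.4960 → -1.50.
α₁ = Φ(-1.50) = 0.0668; rank = round(1000 × 0.0668) = 67; θ*₍67₎ = 178.41.
Upper: z₀ + z₂ = 2.116; 1 − a(z₀+z₂) = 0.8921; argument = 2.5280 → 2.53; α₂ = 0.9943; rank = 994; θ*₍994₎ = 193.49.

(178.41, 193.49)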